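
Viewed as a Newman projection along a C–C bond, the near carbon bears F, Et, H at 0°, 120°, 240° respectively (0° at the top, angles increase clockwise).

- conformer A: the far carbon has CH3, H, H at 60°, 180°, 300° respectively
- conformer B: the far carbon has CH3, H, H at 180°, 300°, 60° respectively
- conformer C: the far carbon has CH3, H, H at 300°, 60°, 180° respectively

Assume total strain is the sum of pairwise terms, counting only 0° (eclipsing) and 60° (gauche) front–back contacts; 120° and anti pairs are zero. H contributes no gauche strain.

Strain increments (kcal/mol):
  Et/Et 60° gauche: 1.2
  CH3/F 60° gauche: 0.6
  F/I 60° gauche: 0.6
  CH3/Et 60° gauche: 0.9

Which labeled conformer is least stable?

A is staggered. F at 0° is gauche with CH3 at 60° (0.6); Et at 120° is gauche with CH3 at 60° (0.9). Total 1.5 kcal/mol.
B is staggered. Et at 120° is gauche with CH3 at 180° (0.9). Total 0.9 kcal/mol.
C is staggered. F at 0° is gauche with CH3 at 300° (0.6). Total 0.6 kcal/mol.
A has the highest total (1.5 kcal/mol).

A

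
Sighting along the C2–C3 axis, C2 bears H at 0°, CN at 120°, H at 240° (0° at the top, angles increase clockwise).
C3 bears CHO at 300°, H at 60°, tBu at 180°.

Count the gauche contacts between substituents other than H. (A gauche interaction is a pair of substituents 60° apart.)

Non-H gauche pairs: CN(120°)/tBu(180°) — 1 interaction.

1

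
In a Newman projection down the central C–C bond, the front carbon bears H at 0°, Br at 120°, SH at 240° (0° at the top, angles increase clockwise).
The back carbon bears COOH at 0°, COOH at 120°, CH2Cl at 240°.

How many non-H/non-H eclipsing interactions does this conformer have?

Non-H eclipsing pairs: Br(120°)/COOH(120°); SH(240°)/CH2Cl(240°) — 2 interactions.

2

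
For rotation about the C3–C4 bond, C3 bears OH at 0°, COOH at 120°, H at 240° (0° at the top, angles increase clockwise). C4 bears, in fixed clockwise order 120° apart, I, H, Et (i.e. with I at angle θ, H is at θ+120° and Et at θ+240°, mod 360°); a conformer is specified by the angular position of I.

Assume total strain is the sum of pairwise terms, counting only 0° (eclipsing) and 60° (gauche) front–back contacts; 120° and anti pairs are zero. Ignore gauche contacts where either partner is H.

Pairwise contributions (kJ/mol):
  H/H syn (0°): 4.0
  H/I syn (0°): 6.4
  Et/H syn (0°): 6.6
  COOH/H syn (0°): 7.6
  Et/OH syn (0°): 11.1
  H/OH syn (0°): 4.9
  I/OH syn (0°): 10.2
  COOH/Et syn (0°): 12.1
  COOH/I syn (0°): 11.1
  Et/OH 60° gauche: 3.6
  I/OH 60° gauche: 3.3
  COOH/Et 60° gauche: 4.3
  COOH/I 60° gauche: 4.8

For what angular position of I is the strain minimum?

I at 0° (eclipsed): OH(0°)/I(0°) eclipsed 10.2; COOH(120°)/H(120°) eclipsed 7.6; H(240°)/Et(240°) eclipsed 6.6 → 24.4 kJ/mol.
I at 60° (staggered): OH(0°)/I(60°) gauche 3.3; OH(0°)/Et(300°) gauche 3.6; COOH(120°)/I(60°) gauche 4.8 → 11.7 kJ/mol.
I at 120° (eclipsed): OH(0°)/Et(0°) eclipsed 11.1; COOH(120°)/I(120°) eclipsed 11.1; H(240°)/H(240°) eclipsed 4.0 → 26.2 kJ/mol.
I at 180° (staggered): OH(0°)/Et(60°) gauche 3.6; COOH(120°)/I(180°) gauche 4.8; COOH(120°)/Et(60°) gauche 4.3 → 12.7 kJ/mol.
I at 240° (eclipsed): OH(0°)/H(0°) eclipsed 4.9; COOH(120°)/Et(120°) eclipsed 12.1; H(240°)/I(240°) eclipsed 6.4 → 23.4 kJ/mol.
I at 300° (staggered): OH(0°)/I(300°) gauche 3.3; COOH(120°)/Et(180°) gauche 4.3 → 7.6 kJ/mol.
The minimum (7.6 kJ/mol) occurs with I at 300°.

300°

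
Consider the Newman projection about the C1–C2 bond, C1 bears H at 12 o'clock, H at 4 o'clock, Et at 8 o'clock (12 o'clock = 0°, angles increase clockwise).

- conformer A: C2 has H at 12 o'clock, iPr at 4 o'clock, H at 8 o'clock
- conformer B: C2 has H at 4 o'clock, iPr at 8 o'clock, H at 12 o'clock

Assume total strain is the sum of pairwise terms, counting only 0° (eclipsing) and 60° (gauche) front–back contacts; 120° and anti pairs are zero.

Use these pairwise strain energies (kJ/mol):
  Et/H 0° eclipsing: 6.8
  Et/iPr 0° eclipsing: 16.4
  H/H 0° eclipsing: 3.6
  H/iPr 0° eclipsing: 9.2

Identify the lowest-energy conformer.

A

A (eclipsed): H(0°)/H(0°) eclipsed 3.6; H(120°)/iPr(120°) eclipsed 9.2; Et(240°)/H(240°) eclipsed 6.8 → 19.6 kJ/mol.
B (eclipsed): H(0°)/H(0°) eclipsed 3.6; H(120°)/H(120°) eclipsed 3.6; Et(240°)/iPr(240°) eclipsed 16.4 → 23.6 kJ/mol.
A has the lowest total (19.6 kJ/mol).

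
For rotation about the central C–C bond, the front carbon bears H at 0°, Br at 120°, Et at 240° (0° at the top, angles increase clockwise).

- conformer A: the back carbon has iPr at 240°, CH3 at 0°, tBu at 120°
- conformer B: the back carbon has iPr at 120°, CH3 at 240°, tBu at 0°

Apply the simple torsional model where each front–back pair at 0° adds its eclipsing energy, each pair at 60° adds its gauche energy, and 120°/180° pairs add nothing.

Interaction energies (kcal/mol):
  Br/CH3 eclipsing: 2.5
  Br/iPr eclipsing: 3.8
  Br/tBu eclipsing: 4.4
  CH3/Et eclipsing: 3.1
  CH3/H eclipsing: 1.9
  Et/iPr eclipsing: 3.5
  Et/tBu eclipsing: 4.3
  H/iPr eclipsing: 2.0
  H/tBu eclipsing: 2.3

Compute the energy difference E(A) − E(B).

+0.6 kcal/mol

A is eclipsed. H at 0° is eclipsed with CH3 at 0° (1.9); Br at 120° is eclipsed with tBu at 120° (4.4); Et at 240° is eclipsed with iPr at 240° (3.5). Total 9.8 kcal/mol.
B is eclipsed. H at 0° is eclipsed with tBu at 0° (2.3); Br at 120° is eclipsed with iPr at 120° (3.8); Et at 240° is eclipsed with CH3 at 240° (3.1). Total 9.2 kcal/mol.
E(A) − E(B) = 9.8 − 9.2 = +0.6 kcal/mol.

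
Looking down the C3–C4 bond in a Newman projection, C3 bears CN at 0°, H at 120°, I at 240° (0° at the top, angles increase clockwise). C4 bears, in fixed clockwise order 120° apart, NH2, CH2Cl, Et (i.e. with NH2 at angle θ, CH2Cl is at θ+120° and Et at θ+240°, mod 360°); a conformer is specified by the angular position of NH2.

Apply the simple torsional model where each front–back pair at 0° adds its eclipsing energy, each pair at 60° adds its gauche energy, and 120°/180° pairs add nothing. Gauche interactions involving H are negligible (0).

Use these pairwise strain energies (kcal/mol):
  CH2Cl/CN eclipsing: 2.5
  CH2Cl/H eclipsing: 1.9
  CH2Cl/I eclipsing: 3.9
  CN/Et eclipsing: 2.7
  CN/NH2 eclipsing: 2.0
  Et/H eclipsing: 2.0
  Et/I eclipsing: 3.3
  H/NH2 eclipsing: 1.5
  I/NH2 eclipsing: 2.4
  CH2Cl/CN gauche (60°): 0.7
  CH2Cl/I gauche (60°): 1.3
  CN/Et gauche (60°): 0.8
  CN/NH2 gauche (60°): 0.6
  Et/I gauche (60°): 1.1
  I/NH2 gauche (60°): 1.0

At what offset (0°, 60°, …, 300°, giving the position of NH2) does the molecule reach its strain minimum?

300°

NH2 at 0° (eclipsed): CN(0°)/NH2(0°) eclipsed 2.0; H(120°)/CH2Cl(120°) eclipsed 1.9; I(240°)/Et(240°) eclipsed 3.3 → 7.2 kcal/mol.
NH2 at 60° (staggered): CN(0°)/NH2(60°) gauche 0.6; CN(0°)/Et(300°) gauche 0.8; I(240°)/CH2Cl(180°) gauche 1.3; I(240°)/Et(300°) gauche 1.1 → 3.8 kcal/mol.
NH2 at 120° (eclipsed): CN(0°)/Et(0°) eclipsed 2.7; H(120°)/NH2(120°) eclipsed 1.5; I(240°)/CH2Cl(240°) eclipsed 3.9 → 8.1 kcal/mol.
NH2 at 180° (staggered): CN(0°)/CH2Cl(300°) gauche 0.7; CN(0°)/Et(60°) gauche 0.8; I(240°)/NH2(180°) gauche 1.0; I(240°)/CH2Cl(300°) gauche 1.3 → 3.8 kcal/mol.
NH2 at 240° (eclipsed): CN(0°)/CH2Cl(0°) eclipsed 2.5; H(120°)/Et(120°) eclipsed 2.0; I(240°)/NH2(240°) eclipsed 2.4 → 6.9 kcal/mol.
NH2 at 300° (staggered): CN(0°)/NH2(300°) gauche 0.6; CN(0°)/CH2Cl(60°) gauche 0.7; I(240°)/NH2(300°) gauche 1.0; I(240°)/Et(180°) gauche 1.1 → 3.4 kcal/mol.
The minimum (3.4 kcal/mol) occurs with NH2 at 300°.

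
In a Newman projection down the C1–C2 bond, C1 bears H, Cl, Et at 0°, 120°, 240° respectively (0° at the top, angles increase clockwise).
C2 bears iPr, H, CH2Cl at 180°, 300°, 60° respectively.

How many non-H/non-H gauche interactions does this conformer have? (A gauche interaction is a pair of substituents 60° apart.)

3

Non-H gauche pairs: Cl(120°)/iPr(180°); Cl(120°)/CH2Cl(60°); Et(240°)/iPr(180°) — 3 interactions.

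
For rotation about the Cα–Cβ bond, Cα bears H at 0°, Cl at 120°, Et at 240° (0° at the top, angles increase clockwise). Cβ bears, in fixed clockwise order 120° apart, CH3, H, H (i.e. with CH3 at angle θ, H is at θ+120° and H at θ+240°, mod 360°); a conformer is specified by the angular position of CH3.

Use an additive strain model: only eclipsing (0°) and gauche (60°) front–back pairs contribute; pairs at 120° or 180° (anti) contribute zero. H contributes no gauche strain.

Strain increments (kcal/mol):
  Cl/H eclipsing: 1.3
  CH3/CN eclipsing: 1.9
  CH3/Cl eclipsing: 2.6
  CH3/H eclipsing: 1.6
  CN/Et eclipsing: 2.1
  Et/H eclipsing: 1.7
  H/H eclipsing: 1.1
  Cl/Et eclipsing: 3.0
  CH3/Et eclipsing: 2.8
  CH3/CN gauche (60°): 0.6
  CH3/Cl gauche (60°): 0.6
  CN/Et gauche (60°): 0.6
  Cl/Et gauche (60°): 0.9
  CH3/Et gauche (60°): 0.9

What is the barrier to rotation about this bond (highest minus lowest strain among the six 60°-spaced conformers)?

CH3 at 0° is eclipsed. H at 0° is eclipsed with CH3 at 0° (1.6); Cl at 120° is eclipsed with H at 120° (1.3); Et at 240° is eclipsed with H at 240° (1.7). Total 4.6 kcal/mol.
CH3 at 60° is staggered. Cl at 120° is gauche with CH3 at 60° (0.6). Total 0.6 kcal/mol.
CH3 at 120° is eclipsed. H at 0° is eclipsed with H at 0° (1.1); Cl at 120° is eclipsed with CH3 at 120° (2.6); Et at 240° is eclipsed with H at 240° (1.7). Total 5.4 kcal/mol.
CH3 at 180° is staggered. Cl at 120° is gauche with CH3 at 180° (0.6); Et at 240° is gauche with CH3 at 180° (0.9). Total 1.5 kcal/mol.
CH3 at 240° is eclipsed. H at 0° is eclipsed with H at 0° (1.1); Cl at 120° is eclipsed with H at 120° (1.3); Et at 240° is eclipsed with CH3 at 240° (2.8). Total 5.2 kcal/mol.
CH3 at 300° is staggered. Et at 240° is gauche with CH3 at 300° (0.9). Total 0.9 kcal/mol.
Max at 120° (5.4 kcal/mol), min at 60° (0.6 kcal/mol); barrier = 4.8 kcal/mol.

4.8 kcal/mol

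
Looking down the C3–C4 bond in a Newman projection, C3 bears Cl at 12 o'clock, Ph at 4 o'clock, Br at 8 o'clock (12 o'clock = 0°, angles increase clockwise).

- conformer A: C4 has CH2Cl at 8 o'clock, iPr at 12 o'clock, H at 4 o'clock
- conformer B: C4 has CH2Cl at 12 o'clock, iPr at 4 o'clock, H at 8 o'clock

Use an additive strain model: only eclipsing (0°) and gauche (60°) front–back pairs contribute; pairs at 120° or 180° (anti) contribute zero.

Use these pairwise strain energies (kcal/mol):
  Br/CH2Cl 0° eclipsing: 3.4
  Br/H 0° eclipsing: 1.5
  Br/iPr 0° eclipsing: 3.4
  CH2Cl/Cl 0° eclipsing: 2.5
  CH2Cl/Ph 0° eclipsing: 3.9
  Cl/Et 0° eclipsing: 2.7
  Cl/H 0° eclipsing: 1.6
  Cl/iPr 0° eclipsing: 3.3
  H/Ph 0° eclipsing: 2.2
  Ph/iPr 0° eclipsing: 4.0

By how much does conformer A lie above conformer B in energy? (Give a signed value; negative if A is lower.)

+0.9 kcal/mol

A (eclipsed): Cl(0°)/iPr(0°) eclipsed 3.3; Ph(120°)/H(120°) eclipsed 2.2; Br(240°)/CH2Cl(240°) eclipsed 3.4 → 8.9 kcal/mol.
B (eclipsed): Cl(0°)/CH2Cl(0°) eclipsed 2.5; Ph(120°)/iPr(120°) eclipsed 4.0; Br(240°)/H(240°) eclipsed 1.5 → 8.0 kcal/mol.
E(A) − E(B) = 8.9 − 8.0 = +0.9 kcal/mol.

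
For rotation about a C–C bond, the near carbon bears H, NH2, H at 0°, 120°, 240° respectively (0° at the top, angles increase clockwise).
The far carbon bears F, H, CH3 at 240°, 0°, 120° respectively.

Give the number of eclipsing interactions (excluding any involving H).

1

Non-H eclipsing pairs: NH2(120°)/CH3(120°) — 1 interaction.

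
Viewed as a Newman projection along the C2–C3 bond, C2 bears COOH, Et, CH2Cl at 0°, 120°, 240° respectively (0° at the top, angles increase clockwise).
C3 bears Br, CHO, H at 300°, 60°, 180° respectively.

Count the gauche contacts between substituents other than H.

Non-H gauche pairs: COOH(0°)/Br(300°); COOH(0°)/CHO(60°); Et(120°)/CHO(60°); CH2Cl(240°)/Br(300°) — 4 interactions.

4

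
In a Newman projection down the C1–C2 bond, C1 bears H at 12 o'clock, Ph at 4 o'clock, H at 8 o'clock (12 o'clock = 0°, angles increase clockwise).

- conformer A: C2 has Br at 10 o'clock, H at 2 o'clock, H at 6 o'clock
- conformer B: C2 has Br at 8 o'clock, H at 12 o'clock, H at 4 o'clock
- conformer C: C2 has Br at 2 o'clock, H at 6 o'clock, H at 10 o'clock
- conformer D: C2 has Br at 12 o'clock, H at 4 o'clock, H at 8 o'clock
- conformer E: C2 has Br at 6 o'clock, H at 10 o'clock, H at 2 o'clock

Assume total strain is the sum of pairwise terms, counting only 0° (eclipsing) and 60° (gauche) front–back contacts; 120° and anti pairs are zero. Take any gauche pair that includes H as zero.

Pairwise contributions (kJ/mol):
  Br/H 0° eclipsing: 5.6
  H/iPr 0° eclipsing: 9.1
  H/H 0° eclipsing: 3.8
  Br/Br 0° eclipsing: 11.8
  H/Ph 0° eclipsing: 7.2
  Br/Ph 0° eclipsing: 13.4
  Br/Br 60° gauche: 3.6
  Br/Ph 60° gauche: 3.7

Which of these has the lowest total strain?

A

A (staggered): no non-H gauche contacts → 0.0 kJ/mol.
B (eclipsed): H(0°)/H(0°) eclipsed 3.8; Ph(120°)/H(120°) eclipsed 7.2; H(240°)/Br(240°) eclipsed 5.6 → 16.6 kJ/mol.
C (staggered): Ph(120°)/Br(60°) gauche 3.7 → 3.7 kJ/mol.
D (eclipsed): H(0°)/Br(0°) eclipsed 5.6; Ph(120°)/H(120°) eclipsed 7.2; H(240°)/H(240°) eclipsed 3.8 → 16.6 kJ/mol.
E (staggered): Ph(120°)/Br(180°) gauche 3.7 → 3.7 kJ/mol.
A has the lowest total (0.0 kJ/mol).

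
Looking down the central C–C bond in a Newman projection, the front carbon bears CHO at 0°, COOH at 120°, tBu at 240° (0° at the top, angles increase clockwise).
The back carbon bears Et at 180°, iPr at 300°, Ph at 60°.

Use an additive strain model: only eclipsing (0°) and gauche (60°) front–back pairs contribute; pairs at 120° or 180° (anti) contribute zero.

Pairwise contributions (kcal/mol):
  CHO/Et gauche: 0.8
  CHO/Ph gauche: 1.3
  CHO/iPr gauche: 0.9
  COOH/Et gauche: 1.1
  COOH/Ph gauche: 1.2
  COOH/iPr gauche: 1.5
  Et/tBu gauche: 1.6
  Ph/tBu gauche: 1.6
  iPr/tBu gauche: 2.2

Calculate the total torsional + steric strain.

This conformer (staggered): CHO(0°)/iPr(300°) gauche 0.9; CHO(0°)/Ph(60°) gauche 1.3; COOH(120°)/Et(180°) gauche 1.1; COOH(120°)/Ph(60°) gauche 1.2; tBu(240°)/Et(180°) gauche 1.6; tBu(240°)/iPr(300°) gauche 2.2 → 8.3 kcal/mol.

8.3 kcal/mol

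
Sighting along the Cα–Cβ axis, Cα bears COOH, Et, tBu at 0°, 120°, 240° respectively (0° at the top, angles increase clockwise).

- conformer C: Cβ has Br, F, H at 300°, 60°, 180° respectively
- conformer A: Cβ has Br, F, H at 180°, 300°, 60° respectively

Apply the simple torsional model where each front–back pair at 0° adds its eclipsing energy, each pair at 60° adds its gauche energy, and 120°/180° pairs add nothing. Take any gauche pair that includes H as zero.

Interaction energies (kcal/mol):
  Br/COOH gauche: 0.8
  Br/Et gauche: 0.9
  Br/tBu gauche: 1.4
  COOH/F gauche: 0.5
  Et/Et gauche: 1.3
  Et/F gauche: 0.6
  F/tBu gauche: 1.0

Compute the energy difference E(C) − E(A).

C (staggered): COOH(0°)/Br(300°) gauche 0.8; COOH(0°)/F(60°) gauche 0.5; Et(120°)/F(60°) gauche 0.6; tBu(240°)/Br(300°) gauche 1.4 → 3.3 kcal/mol.
A (staggered): COOH(0°)/F(300°) gauche 0.5; Et(120°)/Br(180°) gauche 0.9; tBu(240°)/Br(180°) gauche 1.4; tBu(240°)/F(300°) gauche 1.0 → 3.8 kcal/mol.
E(C) − E(A) = 3.3 − 3.8 = -0.5 kcal/mol.

-0.5 kcal/mol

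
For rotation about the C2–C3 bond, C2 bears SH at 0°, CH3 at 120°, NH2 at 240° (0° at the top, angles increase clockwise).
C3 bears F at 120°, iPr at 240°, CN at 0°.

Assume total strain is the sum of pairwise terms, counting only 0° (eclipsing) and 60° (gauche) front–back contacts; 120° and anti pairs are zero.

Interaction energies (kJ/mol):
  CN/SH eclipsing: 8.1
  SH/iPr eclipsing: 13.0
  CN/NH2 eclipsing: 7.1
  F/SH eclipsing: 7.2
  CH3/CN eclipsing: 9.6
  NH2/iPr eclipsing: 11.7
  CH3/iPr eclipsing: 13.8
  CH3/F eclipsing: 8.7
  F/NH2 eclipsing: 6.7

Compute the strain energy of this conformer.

This conformer (eclipsed): SH(0°)/CN(0°) eclipsed 8.1; CH3(120°)/F(120°) eclipsed 8.7; NH2(240°)/iPr(240°) eclipsed 11.7 → 28.5 kJ/mol.

28.5 kJ/mol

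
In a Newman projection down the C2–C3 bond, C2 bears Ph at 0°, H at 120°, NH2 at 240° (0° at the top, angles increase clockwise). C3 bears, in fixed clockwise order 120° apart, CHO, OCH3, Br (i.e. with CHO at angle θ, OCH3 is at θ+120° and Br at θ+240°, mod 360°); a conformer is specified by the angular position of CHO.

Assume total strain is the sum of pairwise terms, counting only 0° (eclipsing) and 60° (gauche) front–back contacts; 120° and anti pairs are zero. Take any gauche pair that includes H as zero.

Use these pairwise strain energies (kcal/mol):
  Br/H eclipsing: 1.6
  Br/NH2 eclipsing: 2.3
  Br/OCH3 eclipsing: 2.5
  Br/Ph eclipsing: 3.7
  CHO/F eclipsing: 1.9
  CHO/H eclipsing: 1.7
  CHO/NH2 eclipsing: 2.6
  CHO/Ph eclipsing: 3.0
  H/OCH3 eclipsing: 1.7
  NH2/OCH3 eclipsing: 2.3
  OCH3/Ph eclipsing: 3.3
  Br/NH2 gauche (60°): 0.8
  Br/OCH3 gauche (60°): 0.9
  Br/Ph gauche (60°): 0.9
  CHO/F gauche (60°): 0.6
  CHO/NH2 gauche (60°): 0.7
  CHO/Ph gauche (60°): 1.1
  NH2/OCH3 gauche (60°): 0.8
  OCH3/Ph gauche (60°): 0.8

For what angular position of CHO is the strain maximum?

CHO at 0° (eclipsed): Ph–CHO eclipsed, H–OCH3 eclipsed, NH2–Br eclipsed; 3.0 + 1.7 + 2.3 = 7.0 kcal/mol.
CHO at 60° (staggered): Ph–CHO gauche, Ph–Br gauche, NH2–OCH3 gauche, NH2–Br gauche; 1.1 + 0.9 + 0.8 + 0.8 = 3.6 kcal/mol.
CHO at 120° (eclipsed): Ph–Br eclipsed, H–CHO eclipsed, NH2–OCH3 eclipsed; 3.7 + 1.7 + 2.3 = 7.7 kcal/mol.
CHO at 180° (staggered): Ph–OCH3 gauche, Ph–Br gauche, NH2–CHO gauche, NH2–OCH3 gauche; 0.8 + 0.9 + 0.7 + 0.8 = 3.2 kcal/mol.
CHO at 240° (eclipsed): Ph–OCH3 eclipsed, H–Br eclipsed, NH2–CHO eclipsed; 3.3 + 1.6 + 2.6 = 7.5 kcal/mol.
CHO at 300° (staggered): Ph–CHO gauche, Ph–OCH3 gauche, NH2–CHO gauche, NH2–Br gauche; 1.1 + 0.8 + 0.7 + 0.8 = 3.4 kcal/mol.
The maximum (7.7 kcal/mol) occurs with CHO at 120°.

120°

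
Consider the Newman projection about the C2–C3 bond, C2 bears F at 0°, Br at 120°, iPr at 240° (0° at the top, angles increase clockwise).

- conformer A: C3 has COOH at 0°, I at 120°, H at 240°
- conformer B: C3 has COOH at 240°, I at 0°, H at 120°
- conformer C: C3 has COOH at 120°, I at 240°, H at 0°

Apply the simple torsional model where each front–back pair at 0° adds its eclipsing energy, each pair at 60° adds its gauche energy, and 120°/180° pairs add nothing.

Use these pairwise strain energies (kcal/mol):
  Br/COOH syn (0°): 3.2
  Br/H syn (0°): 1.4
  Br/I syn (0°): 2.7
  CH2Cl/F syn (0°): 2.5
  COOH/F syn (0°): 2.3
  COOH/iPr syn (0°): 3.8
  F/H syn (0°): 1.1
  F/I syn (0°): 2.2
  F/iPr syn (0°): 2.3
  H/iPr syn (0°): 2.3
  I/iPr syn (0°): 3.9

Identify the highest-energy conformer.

C

A is eclipsed. F at 0° is eclipsed with COOH at 0° (2.3); Br at 120° is eclipsed with I at 120° (2.7); iPr at 240° is eclipsed with H at 240° (2.3). Total 7.3 kcal/mol.
B is eclipsed. F at 0° is eclipsed with I at 0° (2.2); Br at 120° is eclipsed with H at 120° (1.4); iPr at 240° is eclipsed with COOH at 240° (3.8). Total 7.4 kcal/mol.
C is eclipsed. F at 0° is eclipsed with H at 0° (1.1); Br at 120° is eclipsed with COOH at 120° (3.2); iPr at 240° is eclipsed with I at 240° (3.9). Total 8.2 kcal/mol.
C has the highest total (8.2 kcal/mol).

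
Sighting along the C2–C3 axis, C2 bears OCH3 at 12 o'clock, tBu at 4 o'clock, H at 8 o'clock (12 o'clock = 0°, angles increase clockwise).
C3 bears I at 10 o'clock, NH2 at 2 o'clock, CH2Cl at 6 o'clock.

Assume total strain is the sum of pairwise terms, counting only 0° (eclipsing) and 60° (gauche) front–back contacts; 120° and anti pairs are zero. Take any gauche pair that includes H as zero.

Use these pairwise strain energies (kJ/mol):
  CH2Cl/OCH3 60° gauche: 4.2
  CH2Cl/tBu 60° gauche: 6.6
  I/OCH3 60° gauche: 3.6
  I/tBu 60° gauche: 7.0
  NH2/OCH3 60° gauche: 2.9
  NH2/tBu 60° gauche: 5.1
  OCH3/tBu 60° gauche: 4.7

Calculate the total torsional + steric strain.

This conformer (staggered): OCH3–I gauche, OCH3–NH2 gauche, tBu–NH2 gauche, tBu–CH2Cl gauche; 3.6 + 2.9 + 5.1 + 6.6 = 18.2 kJ/mol.

18.2 kJ/mol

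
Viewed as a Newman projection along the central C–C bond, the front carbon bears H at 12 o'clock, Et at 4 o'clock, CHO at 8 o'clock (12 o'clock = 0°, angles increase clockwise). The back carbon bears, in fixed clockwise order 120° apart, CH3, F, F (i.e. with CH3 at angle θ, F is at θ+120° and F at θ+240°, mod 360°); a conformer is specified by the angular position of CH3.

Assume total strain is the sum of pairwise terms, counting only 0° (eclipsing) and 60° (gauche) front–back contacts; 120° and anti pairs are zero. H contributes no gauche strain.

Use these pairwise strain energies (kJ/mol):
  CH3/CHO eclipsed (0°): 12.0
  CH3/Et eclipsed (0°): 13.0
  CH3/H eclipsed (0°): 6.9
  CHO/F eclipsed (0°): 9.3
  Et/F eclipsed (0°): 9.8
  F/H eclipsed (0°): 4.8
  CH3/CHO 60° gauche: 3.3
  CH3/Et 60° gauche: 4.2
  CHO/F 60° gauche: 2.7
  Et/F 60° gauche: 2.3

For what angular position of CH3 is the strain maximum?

CH3 at 0° (eclipsed): H(0°)/CH3(0°) eclipsed 6.9; Et(120°)/F(120°) eclipsed 9.8; CHO(240°)/F(240°) eclipsed 9.3 → 26.0 kJ/mol.
CH3 at 60° (staggered): Et(120°)/CH3(60°) gauche 4.2; Et(120°)/F(180°) gauche 2.3; CHO(240°)/F(180°) gauche 2.7; CHO(240°)/F(300°) gauche 2.7 → 11.9 kJ/mol.
CH3 at 120° (eclipsed): H(0°)/F(0°) eclipsed 4.8; Et(120°)/CH3(120°) eclipsed 13.0; CHO(240°)/F(240°) eclipsed 9.3 → 27.1 kJ/mol.
CH3 at 180° (staggered): Et(120°)/CH3(180°) gauche 4.2; Et(120°)/F(60°) gauche 2.3; CHO(240°)/CH3(180°) gauche 3.3; CHO(240°)/F(300°) gauche 2.7 → 12.5 kJ/mol.
CH3 at 240° (eclipsed): H(0°)/F(0°) eclipsed 4.8; Et(120°)/F(120°) eclipsed 9.8; CHO(240°)/CH3(240°) eclipsed 12.0 → 26.6 kJ/mol.
CH3 at 300° (staggered): Et(120°)/F(60°) gauche 2.3; Et(120°)/F(180°) gauche 2.3; CHO(240°)/CH3(300°) gauche 3.3; CHO(240°)/F(180°) gauche 2.7 → 10.6 kJ/mol.
The maximum (27.1 kJ/mol) occurs with CH3 at 120°.

120°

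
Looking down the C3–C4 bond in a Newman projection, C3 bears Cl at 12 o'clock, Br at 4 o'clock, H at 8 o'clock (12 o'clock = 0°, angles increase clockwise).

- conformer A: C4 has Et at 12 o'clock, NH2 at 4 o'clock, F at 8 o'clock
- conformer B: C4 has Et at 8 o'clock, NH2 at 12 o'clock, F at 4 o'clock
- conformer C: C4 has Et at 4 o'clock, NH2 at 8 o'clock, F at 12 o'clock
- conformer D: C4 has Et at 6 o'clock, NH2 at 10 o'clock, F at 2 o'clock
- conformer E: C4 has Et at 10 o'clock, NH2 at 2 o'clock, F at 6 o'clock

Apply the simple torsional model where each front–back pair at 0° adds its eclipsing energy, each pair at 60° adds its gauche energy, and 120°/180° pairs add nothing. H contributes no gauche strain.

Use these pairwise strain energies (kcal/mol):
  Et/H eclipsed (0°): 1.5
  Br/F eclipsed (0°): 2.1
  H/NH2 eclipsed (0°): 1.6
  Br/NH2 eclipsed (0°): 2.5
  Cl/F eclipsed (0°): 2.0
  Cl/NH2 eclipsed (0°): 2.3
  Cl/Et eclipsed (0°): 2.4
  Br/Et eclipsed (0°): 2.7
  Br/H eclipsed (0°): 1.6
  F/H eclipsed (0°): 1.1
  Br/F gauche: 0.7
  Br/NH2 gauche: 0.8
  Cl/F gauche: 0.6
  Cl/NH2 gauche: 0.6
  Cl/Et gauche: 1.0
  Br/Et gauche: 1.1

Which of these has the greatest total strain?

A is eclipsed. Cl at 0° is eclipsed with Et at 0° (2.4); Br at 120° is eclipsed with NH2 at 120° (2.5); H at 240° is eclipsed with F at 240° (1.1). Total 6.0 kcal/mol.
B is eclipsed. Cl at 0° is eclipsed with NH2 at 0° (2.3); Br at 120° is eclipsed with F at 120° (2.1); H at 240° is eclipsed with Et at 240° (1.5). Total 5.9 kcal/mol.
C is eclipsed. Cl at 0° is eclipsed with F at 0° (2.0); Br at 120° is eclipsed with Et at 120° (2.7); H at 240° is eclipsed with NH2 at 240° (1.6). Total 6.3 kcal/mol.
D is staggered. Cl at 0° is gauche with NH2 at 300° (0.6); Cl at 0° is gauche with F at 60° (0.6); Br at 120° is gauche with Et at 180° (1.1); Br at 120° is gauche with F at 60° (0.7). Total 3.0 kcal/mol.
E is staggered. Cl at 0° is gauche with Et at 300° (1.0); Cl at 0° is gauche with NH2 at 60° (0.6); Br at 120° is gauche with NH2 at 60° (0.8); Br at 120° is gauche with F at 180° (0.7). Total 3.1 kcal/mol.
C has the highest total (6.3 kcal/mol).

C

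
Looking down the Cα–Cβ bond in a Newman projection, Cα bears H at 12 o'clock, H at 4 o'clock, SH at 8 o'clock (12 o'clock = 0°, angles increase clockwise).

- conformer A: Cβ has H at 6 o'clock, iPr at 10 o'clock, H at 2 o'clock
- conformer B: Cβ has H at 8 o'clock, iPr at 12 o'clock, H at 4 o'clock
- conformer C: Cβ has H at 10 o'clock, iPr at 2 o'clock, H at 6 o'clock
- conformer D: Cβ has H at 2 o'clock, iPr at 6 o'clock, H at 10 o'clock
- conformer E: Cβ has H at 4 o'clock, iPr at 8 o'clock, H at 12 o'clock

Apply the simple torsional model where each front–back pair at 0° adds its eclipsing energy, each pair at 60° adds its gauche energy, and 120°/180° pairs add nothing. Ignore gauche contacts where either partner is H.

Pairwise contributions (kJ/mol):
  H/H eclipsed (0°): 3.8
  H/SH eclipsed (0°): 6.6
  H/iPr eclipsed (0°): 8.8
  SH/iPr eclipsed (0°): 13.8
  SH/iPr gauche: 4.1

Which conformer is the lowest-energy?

C

A (staggered): SH(240°)/iPr(300°) gauche 4.1 → 4.1 kJ/mol.
B (eclipsed): H(0°)/iPr(0°) eclipsed 8.8; H(120°)/H(120°) eclipsed 3.8; SH(240°)/H(240°) eclipsed 6.6 → 19.2 kJ/mol.
C (staggered): no non-H gauche contacts → 0.0 kJ/mol.
D (staggered): SH(240°)/iPr(180°) gauche 4.1 → 4.1 kJ/mol.
E (eclipsed): H(0°)/H(0°) eclipsed 3.8; H(120°)/H(120°) eclipsed 3.8; SH(240°)/iPr(240°) eclipsed 13.8 → 21.4 kJ/mol.
C has the lowest total (0.0 kJ/mol).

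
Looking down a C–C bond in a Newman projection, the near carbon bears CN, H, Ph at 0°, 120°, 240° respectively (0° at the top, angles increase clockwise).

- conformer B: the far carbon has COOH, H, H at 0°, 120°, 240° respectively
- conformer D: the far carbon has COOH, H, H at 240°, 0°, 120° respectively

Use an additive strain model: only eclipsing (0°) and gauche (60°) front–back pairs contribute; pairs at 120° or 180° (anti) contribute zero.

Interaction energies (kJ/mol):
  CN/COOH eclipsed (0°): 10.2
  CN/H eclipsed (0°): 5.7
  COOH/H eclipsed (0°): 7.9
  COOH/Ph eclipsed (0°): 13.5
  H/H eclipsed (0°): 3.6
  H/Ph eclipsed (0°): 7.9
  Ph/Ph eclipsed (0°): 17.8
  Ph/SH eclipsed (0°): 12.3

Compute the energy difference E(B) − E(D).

-1.1 kJ/mol

B (eclipsed): CN–COOH eclipsed, H–H eclipsed, Ph–H eclipsed; 10.2 + 3.6 + 7.9 = 21.7 kJ/mol.
D (eclipsed): CN–H eclipsed, H–H eclipsed, Ph–COOH eclipsed; 5.7 + 3.6 + 13.5 = 22.8 kJ/mol.
E(B) − E(D) = 21.7 − 22.8 = -1.1 kJ/mol.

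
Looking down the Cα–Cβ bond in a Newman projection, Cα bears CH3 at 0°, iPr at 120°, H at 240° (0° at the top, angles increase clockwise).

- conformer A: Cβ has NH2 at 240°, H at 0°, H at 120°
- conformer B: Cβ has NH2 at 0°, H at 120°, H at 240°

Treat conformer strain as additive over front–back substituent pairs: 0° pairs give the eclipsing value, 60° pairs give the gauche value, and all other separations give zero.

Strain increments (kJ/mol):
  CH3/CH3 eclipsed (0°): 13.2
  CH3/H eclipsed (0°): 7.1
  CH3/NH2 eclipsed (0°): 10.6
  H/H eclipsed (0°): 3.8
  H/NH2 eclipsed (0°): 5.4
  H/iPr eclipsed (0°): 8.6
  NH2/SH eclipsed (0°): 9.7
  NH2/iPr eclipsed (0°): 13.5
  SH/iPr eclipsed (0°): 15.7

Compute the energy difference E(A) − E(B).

A (eclipsed): CH3–H eclipsed, iPr–H eclipsed, H–NH2 eclipsed; 7.1 + 8.6 + 5.4 = 21.1 kJ/mol.
B (eclipsed): CH3–NH2 eclipsed, iPr–H eclipsed, H–H eclipsed; 10.6 + 8.6 + 3.8 = 23.0 kJ/mol.
E(A) − E(B) = 21.1 − 23.0 = -1.9 kJ/mol.

-1.9 kJ/mol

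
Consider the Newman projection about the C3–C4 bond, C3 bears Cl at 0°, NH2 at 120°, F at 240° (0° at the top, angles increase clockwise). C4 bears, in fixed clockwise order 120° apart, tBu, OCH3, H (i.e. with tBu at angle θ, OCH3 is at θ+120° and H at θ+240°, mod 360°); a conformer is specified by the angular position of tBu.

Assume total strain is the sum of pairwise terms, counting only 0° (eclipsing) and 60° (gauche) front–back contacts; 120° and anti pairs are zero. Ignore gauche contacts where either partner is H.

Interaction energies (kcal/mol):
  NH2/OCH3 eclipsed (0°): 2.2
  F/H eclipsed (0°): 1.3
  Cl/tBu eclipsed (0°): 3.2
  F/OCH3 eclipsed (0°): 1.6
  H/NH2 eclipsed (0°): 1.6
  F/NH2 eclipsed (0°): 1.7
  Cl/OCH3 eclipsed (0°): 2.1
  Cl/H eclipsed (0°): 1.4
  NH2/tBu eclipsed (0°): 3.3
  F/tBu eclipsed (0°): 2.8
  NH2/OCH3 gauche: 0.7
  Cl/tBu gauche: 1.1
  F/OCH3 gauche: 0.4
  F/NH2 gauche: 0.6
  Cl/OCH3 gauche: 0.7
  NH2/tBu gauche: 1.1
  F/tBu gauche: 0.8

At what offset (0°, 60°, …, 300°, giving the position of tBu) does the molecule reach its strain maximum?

tBu at 0° (eclipsed): Cl(0°)/tBu(0°) eclipsed 3.2; NH2(120°)/OCH3(120°) eclipsed 2.2; F(240°)/H(240°) eclipsed 1.3 → 6.7 kcal/mol.
tBu at 60° (staggered): Cl(0°)/tBu(60°) gauche 1.1; NH2(120°)/tBu(60°) gauche 1.1; NH2(120°)/OCH3(180°) gauche 0.7; F(240°)/OCH3(180°) gauche 0.4 → 3.3 kcal/mol.
tBu at 120° (eclipsed): Cl(0°)/H(0°) eclipsed 1.4; NH2(120°)/tBu(120°) eclipsed 3.3; F(240°)/OCH3(240°) eclipsed 1.6 → 6.3 kcal/mol.
tBu at 180° (staggered): Cl(0°)/OCH3(300°) gauche 0.7; NH2(120°)/tBu(180°) gauche 1.1; F(240°)/tBu(180°) gauche 0.8; F(240°)/OCH3(300°) gauche 0.4 → 3.0 kcal/mol.
tBu at 240° (eclipsed): Cl(0°)/OCH3(0°) eclipsed 2.1; NH2(120°)/H(120°) eclipsed 1.6; F(240°)/tBu(240°) eclipsed 2.8 → 6.5 kcal/mol.
tBu at 300° (staggered): Cl(0°)/tBu(300°) gauche 1.1; Cl(0°)/OCH3(60°) gauche 0.7; NH2(120°)/OCH3(60°) gauche 0.7; F(240°)/tBu(300°) gauche 0.8 → 3.3 kcal/mol.
The maximum (6.7 kcal/mol) occurs with tBu at 0°.

0°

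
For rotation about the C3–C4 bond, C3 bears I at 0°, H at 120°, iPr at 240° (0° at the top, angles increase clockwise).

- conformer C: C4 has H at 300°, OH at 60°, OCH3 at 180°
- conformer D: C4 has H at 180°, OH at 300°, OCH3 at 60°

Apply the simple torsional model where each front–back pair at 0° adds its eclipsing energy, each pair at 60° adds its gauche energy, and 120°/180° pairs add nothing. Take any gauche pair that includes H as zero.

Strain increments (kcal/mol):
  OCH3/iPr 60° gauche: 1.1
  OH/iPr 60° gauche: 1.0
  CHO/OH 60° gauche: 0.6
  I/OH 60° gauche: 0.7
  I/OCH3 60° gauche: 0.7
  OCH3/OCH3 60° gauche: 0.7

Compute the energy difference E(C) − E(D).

-0.6 kcal/mol

C (staggered): I(0°)/OH(60°) gauche 0.7; iPr(240°)/OCH3(180°) gauche 1.1 → 1.8 kcal/mol.
D (staggered): I(0°)/OH(300°) gauche 0.7; I(0°)/OCH3(60°) gauche 0.7; iPr(240°)/OH(300°) gauche 1.0 → 2.4 kcal/mol.
E(C) − E(D) = 1.8 − 2.4 = -0.6 kcal/mol.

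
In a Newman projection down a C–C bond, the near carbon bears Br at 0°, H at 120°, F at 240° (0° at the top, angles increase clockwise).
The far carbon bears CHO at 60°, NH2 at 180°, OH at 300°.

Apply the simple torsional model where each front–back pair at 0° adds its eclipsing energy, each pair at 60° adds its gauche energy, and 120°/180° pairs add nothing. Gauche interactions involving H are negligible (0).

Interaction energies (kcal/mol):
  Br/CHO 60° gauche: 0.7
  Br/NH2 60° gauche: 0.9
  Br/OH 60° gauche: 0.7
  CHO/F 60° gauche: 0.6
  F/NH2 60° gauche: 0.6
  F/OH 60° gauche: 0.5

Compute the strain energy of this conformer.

2.5 kcal/mol

This conformer (staggered): Br(0°)/CHO(60°) gauche 0.7; Br(0°)/OH(300°) gauche 0.7; F(240°)/NH2(180°) gauche 0.6; F(240°)/OH(300°) gauche 0.5 → 2.5 kcal/mol.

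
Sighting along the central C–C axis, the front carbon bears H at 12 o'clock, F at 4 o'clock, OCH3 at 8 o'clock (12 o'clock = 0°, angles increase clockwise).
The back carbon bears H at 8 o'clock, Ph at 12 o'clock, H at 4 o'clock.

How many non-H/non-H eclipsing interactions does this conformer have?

Every eclipsing pair involves H, so the count is 0.

0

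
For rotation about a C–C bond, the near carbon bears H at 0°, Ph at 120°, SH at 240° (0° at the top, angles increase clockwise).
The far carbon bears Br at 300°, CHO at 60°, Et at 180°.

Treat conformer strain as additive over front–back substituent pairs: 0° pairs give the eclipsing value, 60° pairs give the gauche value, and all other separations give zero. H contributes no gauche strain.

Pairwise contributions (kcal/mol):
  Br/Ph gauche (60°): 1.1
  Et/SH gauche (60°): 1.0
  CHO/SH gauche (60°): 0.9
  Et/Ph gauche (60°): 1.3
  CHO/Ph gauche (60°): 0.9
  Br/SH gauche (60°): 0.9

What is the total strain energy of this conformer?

This conformer (staggered): Ph–CHO gauche, Ph–Et gauche, SH–Br gauche, SH–Et gauche; 0.9 + 1.3 + 0.9 + 1.0 = 4.1 kcal/mol.

4.1 kcal/mol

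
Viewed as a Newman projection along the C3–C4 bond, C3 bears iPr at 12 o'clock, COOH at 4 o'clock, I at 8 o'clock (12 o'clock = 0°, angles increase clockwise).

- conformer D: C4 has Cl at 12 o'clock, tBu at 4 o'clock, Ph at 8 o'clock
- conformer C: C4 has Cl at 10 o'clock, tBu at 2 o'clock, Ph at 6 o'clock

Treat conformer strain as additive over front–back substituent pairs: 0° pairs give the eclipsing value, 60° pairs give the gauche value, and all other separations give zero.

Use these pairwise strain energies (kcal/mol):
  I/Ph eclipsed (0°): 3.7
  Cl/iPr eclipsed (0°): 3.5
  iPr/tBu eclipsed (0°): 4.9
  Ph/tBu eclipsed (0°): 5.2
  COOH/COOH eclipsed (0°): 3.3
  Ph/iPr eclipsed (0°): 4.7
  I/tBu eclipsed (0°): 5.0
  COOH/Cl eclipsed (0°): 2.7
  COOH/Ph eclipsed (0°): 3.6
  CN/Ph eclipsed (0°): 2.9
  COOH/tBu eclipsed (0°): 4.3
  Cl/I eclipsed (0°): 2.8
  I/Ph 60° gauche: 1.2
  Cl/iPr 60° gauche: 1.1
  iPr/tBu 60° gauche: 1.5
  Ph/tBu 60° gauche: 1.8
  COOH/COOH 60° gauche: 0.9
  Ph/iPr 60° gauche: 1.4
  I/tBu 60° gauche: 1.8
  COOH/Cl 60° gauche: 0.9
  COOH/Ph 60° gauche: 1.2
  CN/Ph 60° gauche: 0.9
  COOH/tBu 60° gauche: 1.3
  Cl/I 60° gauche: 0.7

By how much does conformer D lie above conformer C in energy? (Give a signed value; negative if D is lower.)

D is eclipsed. iPr at 0° is eclipsed with Cl at 0° (3.5); COOH at 120° is eclipsed with tBu at 120° (4.3); I at 240° is eclipsed with Ph at 240° (3.7). Total 11.5 kcal/mol.
C is staggered. iPr at 0° is gauche with Cl at 300° (1.1); iPr at 0° is gauche with tBu at 60° (1.5); COOH at 120° is gauche with tBu at 60° (1.3); COOH at 120° is gauche with Ph at 180° (1.2); I at 240° is gauche with Cl at 300° (0.7); I at 240° is gauche with Ph at 180° (1.2). Total 7.0 kcal/mol.
E(D) − E(C) = 11.5 − 7.0 = +4.5 kcal/mol.

+4.5 kcal/mol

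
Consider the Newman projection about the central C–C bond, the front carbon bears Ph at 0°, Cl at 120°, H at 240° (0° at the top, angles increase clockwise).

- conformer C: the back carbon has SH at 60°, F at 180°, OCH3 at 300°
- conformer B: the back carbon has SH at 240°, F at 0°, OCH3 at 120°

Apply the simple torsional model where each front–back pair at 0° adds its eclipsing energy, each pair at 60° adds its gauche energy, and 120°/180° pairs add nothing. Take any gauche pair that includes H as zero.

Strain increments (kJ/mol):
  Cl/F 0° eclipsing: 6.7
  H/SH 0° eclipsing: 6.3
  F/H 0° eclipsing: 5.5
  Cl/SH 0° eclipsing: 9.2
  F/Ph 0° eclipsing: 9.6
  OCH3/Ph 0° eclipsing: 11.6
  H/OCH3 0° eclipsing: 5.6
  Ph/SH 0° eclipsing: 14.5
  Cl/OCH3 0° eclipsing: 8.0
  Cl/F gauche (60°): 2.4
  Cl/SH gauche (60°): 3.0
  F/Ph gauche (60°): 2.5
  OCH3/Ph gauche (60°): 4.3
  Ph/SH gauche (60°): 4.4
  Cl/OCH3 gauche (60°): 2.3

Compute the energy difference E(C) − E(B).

-9.8 kJ/mol

C (staggered): Ph–SH gauche, Ph–OCH3 gauche, Cl–SH gauche, Cl–F gauche; 4.4 + 4.3 + 3.0 + 2.4 = 14.1 kJ/mol.
B (eclipsed): Ph–F eclipsed, Cl–OCH3 eclipsed, H–SH eclipsed; 9.6 + 8.0 + 6.3 = 23.9 kJ/mol.
E(C) − E(B) = 14.1 − 23.9 = -9.8 kJ/mol.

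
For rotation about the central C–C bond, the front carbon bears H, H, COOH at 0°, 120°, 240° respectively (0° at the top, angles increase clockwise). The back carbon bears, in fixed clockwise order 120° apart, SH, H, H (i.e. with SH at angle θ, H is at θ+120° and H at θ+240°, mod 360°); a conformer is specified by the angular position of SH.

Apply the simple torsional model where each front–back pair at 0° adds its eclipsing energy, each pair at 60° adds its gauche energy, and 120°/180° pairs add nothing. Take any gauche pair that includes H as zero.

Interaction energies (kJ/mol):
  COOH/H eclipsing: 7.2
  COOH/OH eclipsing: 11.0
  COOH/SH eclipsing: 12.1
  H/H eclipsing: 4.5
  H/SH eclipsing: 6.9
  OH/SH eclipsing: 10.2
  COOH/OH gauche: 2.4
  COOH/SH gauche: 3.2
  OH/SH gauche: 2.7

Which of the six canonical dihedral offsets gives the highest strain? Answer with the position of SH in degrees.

SH at 0° (eclipsed): H–SH eclipsed, H–H eclipsed, COOH–H eclipsed; 6.9 + 4.5 + 7.2 = 18.6 kJ/mol.
SH at 60° (staggered): no non-H gauche contacts → 0.0 kJ/mol.
SH at 120° (eclipsed): H–H eclipsed, H–SH eclipsed, COOH–H eclipsed; 4.5 + 6.9 + 7.2 = 18.6 kJ/mol.
SH at 180° (staggered): COOH–SH gauche; 3.2 = 3.2 kJ/mol.
SH at 240° (eclipsed): H–H eclipsed, H–H eclipsed, COOH–SH eclipsed; 4.5 + 4.5 + 12.1 = 21.1 kJ/mol.
SH at 300° (staggered): COOH–SH gauche; 3.2 = 3.2 kJ/mol.
The maximum (21.1 kJ/mol) occurs with SH at 240°.

240°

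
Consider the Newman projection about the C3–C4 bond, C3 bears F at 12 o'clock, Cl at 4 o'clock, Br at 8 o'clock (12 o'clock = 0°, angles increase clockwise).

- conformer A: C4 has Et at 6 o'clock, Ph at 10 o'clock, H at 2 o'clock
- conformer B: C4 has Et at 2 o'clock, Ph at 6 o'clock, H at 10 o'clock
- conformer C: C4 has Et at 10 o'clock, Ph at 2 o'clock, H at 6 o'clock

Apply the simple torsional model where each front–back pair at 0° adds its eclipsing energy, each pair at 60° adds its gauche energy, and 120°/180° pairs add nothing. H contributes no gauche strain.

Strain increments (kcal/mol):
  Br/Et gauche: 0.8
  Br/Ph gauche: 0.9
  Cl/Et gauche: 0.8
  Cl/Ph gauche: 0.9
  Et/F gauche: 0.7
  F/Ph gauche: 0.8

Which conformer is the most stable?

C

A (staggered): F–Ph gauche, Cl–Et gauche, Br–Et gauche, Br–Ph gauche; 0.8 + 0.8 + 0.8 + 0.9 = 3.3 kcal/mol.
B (staggered): F–Et gauche, Cl–Et gauche, Cl–Ph gauche, Br–Ph gauche; 0.7 + 0.8 + 0.9 + 0.9 = 3.3 kcal/mol.
C (staggered): F–Et gauche, F–Ph gauche, Cl–Ph gauche, Br–Et gauche; 0.7 + 0.8 + 0.9 + 0.8 = 3.2 kcal/mol.
C has the lowest total (3.2 kcal/mol).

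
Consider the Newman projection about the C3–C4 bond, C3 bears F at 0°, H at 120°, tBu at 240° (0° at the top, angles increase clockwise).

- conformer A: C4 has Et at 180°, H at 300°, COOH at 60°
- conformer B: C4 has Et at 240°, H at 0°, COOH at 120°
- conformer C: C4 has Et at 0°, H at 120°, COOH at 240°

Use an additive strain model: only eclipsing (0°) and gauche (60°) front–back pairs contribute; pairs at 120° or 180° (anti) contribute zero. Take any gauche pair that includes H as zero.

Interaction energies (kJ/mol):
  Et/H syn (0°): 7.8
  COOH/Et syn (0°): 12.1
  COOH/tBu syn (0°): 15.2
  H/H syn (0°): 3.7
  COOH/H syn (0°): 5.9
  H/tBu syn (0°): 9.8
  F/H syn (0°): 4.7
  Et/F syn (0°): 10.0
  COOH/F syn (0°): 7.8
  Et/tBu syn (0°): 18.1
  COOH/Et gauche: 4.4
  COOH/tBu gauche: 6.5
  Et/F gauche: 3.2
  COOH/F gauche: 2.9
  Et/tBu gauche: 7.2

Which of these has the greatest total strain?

C

A is staggered. F at 0° is gauche with COOH at 60° (2.9); tBu at 240° is gauche with Et at 180° (7.2). Total 10.1 kJ/mol.
B is eclipsed. F at 0° is eclipsed with H at 0° (4.7); H at 120° is eclipsed with COOH at 120° (5.9); tBu at 240° is eclipsed with Et at 240° (18.1). Total 28.7 kJ/mol.
C is eclipsed. F at 0° is eclipsed with Et at 0° (10.0); H at 120° is eclipsed with H at 120° (3.7); tBu at 240° is eclipsed with COOH at 240° (15.2). Total 28.9 kJ/mol.
C has the highest total (28.9 kJ/mol).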